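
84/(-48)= -7/4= -1.75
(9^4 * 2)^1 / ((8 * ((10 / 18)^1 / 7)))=413343 / 20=20667.15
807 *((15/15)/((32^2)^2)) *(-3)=-2421/1048576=-0.00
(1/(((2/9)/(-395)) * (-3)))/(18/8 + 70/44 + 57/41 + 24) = 20.27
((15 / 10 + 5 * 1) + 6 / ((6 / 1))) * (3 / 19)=45 / 38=1.18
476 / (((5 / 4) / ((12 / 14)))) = 1632 / 5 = 326.40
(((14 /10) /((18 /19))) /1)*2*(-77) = -10241 /45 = -227.58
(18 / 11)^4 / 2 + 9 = 184257 / 14641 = 12.59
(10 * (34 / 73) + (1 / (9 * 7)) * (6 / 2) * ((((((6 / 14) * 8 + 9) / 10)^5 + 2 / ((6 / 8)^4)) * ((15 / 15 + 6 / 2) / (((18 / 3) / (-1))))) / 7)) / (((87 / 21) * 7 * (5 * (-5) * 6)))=-10113878926759009 / 9532261103242500000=-0.00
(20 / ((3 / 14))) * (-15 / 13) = -1400 / 13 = -107.69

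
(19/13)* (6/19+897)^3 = 4955605568649/4693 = 1055956865.26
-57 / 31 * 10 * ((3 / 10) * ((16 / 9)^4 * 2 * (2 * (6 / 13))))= -9961472 / 97929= -101.72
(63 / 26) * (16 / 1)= 504 / 13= 38.77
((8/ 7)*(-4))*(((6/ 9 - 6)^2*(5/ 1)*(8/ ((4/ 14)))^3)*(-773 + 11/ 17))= 1686555852800/ 153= 11023240867.97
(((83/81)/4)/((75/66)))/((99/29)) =2407/36450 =0.07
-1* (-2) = 2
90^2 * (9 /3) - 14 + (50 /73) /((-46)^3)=86282426479 /3552764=24286.00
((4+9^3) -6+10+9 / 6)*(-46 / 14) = -4853 / 2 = -2426.50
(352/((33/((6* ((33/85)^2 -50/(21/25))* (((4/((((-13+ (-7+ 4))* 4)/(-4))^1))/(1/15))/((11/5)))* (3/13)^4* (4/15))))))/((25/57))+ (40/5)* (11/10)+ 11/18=-2513059928293/1430027849250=-1.76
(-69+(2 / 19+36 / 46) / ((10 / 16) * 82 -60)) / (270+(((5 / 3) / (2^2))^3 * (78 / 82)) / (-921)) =-0.26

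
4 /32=1 /8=0.12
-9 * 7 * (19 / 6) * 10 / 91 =-285 / 13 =-21.92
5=5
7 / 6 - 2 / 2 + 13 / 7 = 85 / 42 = 2.02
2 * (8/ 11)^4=8192/ 14641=0.56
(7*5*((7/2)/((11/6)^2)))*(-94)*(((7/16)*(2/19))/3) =-241815/4598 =-52.59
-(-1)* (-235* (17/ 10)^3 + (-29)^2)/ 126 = -2.49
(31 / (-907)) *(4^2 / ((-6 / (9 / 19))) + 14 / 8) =-1147 / 68932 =-0.02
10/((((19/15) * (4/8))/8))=2400/19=126.32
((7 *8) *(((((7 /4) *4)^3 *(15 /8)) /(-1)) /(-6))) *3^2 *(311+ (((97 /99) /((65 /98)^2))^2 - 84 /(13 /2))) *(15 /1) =127295255045621719 /518382150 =245562573.95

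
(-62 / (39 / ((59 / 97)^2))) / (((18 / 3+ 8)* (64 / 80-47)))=0.00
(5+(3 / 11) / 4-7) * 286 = -1105 / 2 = -552.50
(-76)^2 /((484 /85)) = 122740 /121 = 1014.38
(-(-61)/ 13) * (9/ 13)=549/ 169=3.25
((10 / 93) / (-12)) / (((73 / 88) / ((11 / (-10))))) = 0.01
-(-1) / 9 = 1 / 9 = 0.11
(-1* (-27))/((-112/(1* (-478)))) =6453/56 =115.23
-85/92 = -0.92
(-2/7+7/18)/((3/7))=13/54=0.24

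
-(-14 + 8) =6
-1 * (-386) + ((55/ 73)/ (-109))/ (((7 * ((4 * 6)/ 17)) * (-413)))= 213106157303/ 552088488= 386.00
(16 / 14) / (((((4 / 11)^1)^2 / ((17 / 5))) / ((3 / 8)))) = 6171 / 560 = 11.02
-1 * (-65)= 65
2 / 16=0.12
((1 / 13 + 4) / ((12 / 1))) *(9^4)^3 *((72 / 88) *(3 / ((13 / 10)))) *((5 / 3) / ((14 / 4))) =1122657407511975 / 13013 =86271990126.18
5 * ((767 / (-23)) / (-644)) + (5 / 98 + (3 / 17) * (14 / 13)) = 11456563 / 22914164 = 0.50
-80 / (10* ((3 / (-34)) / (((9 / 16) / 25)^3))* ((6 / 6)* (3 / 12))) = 4131 / 1000000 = 0.00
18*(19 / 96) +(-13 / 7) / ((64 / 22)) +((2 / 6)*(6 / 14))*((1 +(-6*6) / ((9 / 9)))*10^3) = -1119345 / 224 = -4997.08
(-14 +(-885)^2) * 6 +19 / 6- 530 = 28192435 / 6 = 4698739.17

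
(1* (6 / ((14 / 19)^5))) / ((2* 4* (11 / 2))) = 7428297 / 11832128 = 0.63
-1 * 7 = -7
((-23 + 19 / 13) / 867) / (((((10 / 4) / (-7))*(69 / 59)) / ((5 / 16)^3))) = 361375 / 199090944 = 0.00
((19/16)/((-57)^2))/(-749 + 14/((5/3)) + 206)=-0.00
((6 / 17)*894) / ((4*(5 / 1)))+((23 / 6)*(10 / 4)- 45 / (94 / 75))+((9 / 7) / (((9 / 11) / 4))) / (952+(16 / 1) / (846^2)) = -13690302603851 / 1299155351340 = -10.54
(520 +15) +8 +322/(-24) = 6355/12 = 529.58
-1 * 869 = -869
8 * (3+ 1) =32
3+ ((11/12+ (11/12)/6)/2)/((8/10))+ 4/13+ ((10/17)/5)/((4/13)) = 554813/127296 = 4.36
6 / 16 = 3 / 8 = 0.38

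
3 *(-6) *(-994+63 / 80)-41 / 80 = 286037 / 16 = 17877.31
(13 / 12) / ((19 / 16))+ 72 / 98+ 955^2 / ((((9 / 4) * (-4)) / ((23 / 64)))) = -19528308125 / 536256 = -36416.02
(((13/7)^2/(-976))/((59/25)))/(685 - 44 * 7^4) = 4225/296153993744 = 0.00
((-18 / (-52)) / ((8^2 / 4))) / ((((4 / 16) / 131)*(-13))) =-1179 / 1352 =-0.87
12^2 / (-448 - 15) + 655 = 303121 / 463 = 654.69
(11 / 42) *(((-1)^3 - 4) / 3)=-55 / 126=-0.44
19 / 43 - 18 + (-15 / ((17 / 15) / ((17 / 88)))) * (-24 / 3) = 1370 / 473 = 2.90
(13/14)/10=13/140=0.09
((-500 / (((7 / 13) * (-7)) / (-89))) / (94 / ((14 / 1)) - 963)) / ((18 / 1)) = 144625 / 210861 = 0.69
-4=-4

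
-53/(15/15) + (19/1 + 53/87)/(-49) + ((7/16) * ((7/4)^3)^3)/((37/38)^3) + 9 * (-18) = -16126218650213731/113211468152832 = -142.44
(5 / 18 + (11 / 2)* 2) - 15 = -67 / 18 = -3.72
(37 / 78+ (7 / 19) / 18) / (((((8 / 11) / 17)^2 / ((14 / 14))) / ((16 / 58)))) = 9616475 / 128934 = 74.58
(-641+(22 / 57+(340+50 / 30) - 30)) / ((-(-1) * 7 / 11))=-68750 / 133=-516.92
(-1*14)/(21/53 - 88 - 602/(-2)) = -371/5655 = -0.07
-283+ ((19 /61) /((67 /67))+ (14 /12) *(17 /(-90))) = -282.91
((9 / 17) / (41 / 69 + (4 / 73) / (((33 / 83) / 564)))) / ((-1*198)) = -5037 / 147547318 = -0.00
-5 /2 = -2.50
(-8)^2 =64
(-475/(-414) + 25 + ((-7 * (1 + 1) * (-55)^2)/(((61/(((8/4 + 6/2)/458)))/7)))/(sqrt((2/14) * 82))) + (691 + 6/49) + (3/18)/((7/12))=14556331/20286- 741125 * sqrt(574)/1145458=702.05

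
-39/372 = -13/124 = -0.10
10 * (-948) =-9480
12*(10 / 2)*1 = 60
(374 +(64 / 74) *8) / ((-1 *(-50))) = 7047 / 925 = 7.62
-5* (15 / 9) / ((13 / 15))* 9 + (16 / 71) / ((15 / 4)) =-1197293 / 13845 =-86.48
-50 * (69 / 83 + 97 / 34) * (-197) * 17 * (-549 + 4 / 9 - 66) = -283216099475 / 747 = -379138018.04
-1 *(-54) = 54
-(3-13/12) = -23/12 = -1.92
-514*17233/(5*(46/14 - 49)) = 31002167/800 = 38752.71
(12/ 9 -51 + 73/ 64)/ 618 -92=-10925669/ 118656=-92.08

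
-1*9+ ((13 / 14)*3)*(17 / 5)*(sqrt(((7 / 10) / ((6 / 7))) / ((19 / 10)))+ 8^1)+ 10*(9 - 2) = 221*sqrt(114) / 380+ 4787 / 35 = 142.98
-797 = -797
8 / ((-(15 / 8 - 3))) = 64 / 9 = 7.11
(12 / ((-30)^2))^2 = 0.00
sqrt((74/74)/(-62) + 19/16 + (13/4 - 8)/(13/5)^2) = sqrt(1217959)/1612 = 0.68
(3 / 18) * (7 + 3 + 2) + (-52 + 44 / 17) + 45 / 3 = -551 / 17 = -32.41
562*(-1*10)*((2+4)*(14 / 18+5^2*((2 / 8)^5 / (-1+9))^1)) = -80884445 / 3072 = -26329.57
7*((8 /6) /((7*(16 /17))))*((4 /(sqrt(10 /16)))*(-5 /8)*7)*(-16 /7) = 68*sqrt(10) /3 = 71.68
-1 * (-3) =3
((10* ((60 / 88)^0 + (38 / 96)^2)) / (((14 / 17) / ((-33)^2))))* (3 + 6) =246685725 / 1792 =137659.44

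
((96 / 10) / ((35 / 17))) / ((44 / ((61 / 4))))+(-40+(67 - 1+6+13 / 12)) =801557 / 23100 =34.70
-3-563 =-566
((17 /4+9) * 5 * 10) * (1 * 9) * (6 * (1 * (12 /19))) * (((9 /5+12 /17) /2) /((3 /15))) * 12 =548645400 /323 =1698592.57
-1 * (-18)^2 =-324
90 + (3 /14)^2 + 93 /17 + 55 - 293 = -142.48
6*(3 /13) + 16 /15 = 478 /195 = 2.45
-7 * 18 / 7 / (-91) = 0.20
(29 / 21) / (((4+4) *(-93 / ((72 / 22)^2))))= -522 / 26257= -0.02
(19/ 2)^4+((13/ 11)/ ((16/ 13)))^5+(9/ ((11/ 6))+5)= 1377302271010249/ 168874213376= 8155.79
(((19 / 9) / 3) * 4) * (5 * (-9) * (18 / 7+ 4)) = -17480 / 21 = -832.38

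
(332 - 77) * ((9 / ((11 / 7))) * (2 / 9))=3570 / 11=324.55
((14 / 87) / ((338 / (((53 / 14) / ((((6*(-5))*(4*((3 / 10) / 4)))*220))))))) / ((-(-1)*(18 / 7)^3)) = -18179 / 339561668160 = -0.00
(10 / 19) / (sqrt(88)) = 5*sqrt(22) / 418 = 0.06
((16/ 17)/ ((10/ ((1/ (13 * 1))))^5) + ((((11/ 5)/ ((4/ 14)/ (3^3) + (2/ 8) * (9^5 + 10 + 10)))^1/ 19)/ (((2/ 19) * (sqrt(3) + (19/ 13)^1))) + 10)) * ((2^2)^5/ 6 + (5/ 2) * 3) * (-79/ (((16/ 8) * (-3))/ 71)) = 18006051063 * sqrt(3)/ 1253808580 + 16476391577841590302413251/ 9892519918246225000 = 1665565.27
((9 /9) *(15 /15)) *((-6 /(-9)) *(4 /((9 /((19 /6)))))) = 76 /81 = 0.94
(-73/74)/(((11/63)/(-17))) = 78183/814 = 96.05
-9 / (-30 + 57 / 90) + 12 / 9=4334 / 2643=1.64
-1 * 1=-1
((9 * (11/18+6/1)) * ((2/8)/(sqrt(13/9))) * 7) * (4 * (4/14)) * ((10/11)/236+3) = 297.42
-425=-425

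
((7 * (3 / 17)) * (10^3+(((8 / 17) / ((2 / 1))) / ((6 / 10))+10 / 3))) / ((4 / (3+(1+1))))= 895825 / 578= 1549.87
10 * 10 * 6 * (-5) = -3000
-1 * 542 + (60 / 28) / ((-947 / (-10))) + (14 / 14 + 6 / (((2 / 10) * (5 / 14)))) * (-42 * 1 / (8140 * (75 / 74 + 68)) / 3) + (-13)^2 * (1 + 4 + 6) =490454925260 / 372397333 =1317.02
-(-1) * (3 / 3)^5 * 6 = 6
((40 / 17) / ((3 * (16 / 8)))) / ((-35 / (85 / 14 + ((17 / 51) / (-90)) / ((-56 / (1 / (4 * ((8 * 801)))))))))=-2353017601 / 34589358720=-0.07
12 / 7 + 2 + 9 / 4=167 / 28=5.96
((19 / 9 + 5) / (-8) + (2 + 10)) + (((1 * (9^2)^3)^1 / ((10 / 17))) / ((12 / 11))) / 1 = 298142401 / 360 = 828173.34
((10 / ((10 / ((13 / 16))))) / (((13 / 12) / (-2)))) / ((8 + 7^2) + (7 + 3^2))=-0.02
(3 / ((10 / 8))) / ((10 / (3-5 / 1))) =-12 / 25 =-0.48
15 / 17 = 0.88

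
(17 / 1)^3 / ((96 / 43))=211259 / 96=2200.61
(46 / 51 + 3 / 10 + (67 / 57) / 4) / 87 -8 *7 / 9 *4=-24.87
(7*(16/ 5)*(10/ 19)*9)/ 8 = 252/ 19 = 13.26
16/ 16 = 1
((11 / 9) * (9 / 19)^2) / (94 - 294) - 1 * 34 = -2454899 / 72200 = -34.00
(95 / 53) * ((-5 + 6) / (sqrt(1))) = 1.79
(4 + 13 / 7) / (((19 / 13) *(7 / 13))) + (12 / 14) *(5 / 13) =94067 / 12103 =7.77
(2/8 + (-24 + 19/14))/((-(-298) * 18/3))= -209/16688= -0.01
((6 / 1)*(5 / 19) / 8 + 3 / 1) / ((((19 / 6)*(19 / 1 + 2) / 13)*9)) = 351 / 5054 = 0.07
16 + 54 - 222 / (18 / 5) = 25 / 3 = 8.33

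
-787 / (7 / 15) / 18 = -3935 / 42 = -93.69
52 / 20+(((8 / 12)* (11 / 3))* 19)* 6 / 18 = 2441 / 135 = 18.08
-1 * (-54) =54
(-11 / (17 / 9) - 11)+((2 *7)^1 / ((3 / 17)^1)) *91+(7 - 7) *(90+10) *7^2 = 7202.51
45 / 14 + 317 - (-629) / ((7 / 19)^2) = 485519 / 98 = 4954.28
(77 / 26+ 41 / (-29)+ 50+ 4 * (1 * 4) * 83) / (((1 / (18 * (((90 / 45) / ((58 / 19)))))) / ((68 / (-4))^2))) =51404606001 / 10933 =4701784.14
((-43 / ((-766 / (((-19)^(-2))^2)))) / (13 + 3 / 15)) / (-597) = -215 / 3933339560172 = -0.00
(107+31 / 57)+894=57088 / 57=1001.54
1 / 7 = 0.14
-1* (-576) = 576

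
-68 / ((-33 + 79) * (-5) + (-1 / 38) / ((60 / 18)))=25840 / 87403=0.30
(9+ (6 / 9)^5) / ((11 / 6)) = 4438 / 891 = 4.98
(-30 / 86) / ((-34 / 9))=0.09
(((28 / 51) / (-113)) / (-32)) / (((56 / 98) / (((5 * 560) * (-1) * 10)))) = -42875 / 5763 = -7.44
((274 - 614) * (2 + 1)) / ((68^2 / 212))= -795 / 17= -46.76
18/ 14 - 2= -5/ 7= -0.71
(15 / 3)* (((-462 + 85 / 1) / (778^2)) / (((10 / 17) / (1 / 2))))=-6409 / 2421136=-0.00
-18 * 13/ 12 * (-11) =214.50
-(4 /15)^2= -16 /225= -0.07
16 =16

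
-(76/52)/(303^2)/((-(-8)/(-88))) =209/1193517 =0.00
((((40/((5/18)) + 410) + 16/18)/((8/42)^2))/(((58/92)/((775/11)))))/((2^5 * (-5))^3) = -7930699/19005440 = -0.42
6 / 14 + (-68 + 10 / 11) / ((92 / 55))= -12777 / 322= -39.68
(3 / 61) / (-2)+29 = 3535 / 122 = 28.98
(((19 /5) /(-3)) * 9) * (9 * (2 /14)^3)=-513 /1715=-0.30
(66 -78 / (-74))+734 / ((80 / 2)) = 63199 / 740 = 85.40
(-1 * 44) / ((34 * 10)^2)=-11 / 28900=-0.00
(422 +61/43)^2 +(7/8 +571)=2660417967/14792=179855.19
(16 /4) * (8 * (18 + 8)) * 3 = 2496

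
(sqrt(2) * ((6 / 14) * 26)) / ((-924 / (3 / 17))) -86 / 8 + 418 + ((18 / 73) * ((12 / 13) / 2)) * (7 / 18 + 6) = 1548681 / 3796 -39 * sqrt(2) / 18326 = 407.97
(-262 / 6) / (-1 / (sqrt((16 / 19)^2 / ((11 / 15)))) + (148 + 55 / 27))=-6113445120 / 21004604327 - 3225744 * sqrt(165) / 21004604327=-0.29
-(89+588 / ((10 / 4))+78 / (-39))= -322.20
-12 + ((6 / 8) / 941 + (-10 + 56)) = 127979 / 3764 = 34.00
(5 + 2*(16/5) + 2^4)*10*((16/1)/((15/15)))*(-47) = -206048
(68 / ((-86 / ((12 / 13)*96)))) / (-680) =288 / 2795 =0.10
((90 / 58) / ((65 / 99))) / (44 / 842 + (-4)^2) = 375111 / 2547766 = 0.15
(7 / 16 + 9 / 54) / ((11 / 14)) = 203 / 264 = 0.77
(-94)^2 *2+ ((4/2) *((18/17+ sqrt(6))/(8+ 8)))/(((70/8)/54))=27 *sqrt(6)/35+ 10515326/595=17674.71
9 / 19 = 0.47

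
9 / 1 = 9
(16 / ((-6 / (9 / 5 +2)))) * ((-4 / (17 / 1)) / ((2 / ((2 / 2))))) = 304 / 255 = 1.19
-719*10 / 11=-7190 / 11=-653.64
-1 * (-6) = 6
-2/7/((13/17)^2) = -578/1183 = -0.49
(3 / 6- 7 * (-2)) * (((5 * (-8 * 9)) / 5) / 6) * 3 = -522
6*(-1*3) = -18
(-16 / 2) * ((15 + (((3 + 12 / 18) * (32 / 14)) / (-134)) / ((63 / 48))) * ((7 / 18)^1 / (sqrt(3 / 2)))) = -1767188 * sqrt(6) / 113967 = -37.98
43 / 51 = 0.84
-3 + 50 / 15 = 1 / 3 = 0.33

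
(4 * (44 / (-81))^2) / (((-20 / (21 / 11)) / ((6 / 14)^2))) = -176 / 8505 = -0.02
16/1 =16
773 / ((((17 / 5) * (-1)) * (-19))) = 3865 / 323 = 11.97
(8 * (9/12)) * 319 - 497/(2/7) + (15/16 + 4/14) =19681/112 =175.72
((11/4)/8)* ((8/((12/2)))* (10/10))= 11/24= 0.46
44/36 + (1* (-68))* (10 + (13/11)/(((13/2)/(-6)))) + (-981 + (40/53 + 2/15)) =-41574812/26235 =-1584.71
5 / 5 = 1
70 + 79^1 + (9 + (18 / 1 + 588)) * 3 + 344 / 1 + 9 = 2347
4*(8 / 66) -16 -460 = -15692 / 33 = -475.52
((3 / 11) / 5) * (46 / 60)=23 / 550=0.04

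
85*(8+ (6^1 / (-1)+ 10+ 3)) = 1275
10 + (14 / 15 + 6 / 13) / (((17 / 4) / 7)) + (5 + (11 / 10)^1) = 18.40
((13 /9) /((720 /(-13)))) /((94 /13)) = -2197 /609120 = -0.00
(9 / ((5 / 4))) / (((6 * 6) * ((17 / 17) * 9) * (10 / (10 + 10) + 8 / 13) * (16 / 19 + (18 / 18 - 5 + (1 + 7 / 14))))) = -988 / 82215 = -0.01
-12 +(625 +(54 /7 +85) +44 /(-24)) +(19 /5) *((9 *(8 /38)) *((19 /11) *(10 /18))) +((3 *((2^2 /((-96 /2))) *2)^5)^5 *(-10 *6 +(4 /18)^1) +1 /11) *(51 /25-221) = 350101315906368071202023 /506743559792728473600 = 690.88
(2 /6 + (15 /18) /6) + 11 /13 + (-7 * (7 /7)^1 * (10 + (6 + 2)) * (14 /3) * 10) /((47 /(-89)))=11135.79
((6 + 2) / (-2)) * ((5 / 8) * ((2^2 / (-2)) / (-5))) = -1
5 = 5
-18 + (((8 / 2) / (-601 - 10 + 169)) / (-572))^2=-18.00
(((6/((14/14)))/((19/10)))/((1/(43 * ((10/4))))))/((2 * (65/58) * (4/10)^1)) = 93525/247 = 378.64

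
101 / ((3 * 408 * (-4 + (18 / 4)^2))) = 101 / 19890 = 0.01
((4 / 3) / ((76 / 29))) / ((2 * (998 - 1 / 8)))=0.00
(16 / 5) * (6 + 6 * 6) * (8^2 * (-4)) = -172032 / 5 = -34406.40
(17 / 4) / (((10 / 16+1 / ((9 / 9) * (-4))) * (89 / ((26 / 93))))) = 884 / 24831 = 0.04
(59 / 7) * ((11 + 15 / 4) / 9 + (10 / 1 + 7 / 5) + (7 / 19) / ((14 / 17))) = 388751 / 3420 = 113.67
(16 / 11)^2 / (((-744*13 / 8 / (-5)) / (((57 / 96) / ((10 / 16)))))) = 1216 / 146289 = 0.01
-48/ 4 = -12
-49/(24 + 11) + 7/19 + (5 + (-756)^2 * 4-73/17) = 3692122034/1615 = 2286143.67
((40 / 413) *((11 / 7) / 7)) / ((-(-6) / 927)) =67980 / 20237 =3.36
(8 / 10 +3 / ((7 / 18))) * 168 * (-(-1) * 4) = 28608 / 5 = 5721.60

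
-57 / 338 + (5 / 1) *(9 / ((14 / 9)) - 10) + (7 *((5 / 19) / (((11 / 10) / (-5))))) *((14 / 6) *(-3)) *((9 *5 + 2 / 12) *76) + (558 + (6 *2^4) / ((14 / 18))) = 7880301599 / 39039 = 201857.16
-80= -80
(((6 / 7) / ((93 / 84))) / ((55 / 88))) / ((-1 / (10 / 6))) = -64 / 31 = -2.06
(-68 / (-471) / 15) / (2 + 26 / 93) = 527 / 124815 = 0.00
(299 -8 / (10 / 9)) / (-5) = -58.36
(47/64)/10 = 47/640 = 0.07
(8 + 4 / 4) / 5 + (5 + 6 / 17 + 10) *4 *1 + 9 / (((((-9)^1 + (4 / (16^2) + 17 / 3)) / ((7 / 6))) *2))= 476703 / 7735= 61.63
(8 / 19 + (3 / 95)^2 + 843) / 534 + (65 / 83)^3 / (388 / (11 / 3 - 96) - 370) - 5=-488695905667249609 / 142816641269028150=-3.42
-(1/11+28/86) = -197/473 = -0.42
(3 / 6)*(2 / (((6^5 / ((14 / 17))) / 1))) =7 / 66096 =0.00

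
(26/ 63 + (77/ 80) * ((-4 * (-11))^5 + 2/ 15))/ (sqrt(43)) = 2000021513377 * sqrt(43)/ 541800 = 24206382.65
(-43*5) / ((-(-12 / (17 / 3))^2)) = 62135 / 1296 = 47.94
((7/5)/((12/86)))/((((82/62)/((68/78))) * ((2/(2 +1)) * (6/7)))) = 1110389/95940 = 11.57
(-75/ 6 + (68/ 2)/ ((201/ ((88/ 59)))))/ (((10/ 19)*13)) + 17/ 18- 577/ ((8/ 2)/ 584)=-779248006697/ 9250020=-84242.85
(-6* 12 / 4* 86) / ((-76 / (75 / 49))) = 29025 / 931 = 31.18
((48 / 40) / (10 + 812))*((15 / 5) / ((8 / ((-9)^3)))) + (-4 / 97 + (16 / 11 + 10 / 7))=99983777 / 40930120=2.44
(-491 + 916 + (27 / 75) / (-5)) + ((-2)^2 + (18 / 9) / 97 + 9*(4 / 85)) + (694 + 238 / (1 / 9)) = 673074834 / 206125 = 3265.37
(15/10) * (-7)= -10.50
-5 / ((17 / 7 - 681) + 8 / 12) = 105 / 14236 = 0.01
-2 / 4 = -1 / 2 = -0.50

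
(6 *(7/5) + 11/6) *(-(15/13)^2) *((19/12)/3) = -29165/4056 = -7.19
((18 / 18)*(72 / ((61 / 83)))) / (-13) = -7.54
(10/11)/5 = 2/11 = 0.18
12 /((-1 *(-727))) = 12 /727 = 0.02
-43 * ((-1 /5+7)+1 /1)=-335.40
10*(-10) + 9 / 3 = -97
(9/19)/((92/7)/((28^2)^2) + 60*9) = 9680832/11036148917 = 0.00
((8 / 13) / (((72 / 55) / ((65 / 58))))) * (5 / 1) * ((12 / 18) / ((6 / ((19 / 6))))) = 26125 / 28188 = 0.93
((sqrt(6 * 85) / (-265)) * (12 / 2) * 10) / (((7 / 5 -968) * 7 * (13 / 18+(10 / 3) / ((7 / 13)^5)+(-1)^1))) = 19208 * sqrt(510) / 42110032283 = 0.00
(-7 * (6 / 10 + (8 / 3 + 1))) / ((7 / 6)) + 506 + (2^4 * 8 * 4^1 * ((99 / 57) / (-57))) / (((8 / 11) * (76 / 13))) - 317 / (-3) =59919949 / 102885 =582.40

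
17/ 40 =0.42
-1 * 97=-97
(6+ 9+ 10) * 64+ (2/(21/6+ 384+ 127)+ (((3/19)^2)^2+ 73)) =224350421590/134100309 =1673.00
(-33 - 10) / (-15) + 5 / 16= 763 / 240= 3.18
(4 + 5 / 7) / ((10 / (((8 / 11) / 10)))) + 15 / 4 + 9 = 8949 / 700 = 12.78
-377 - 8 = -385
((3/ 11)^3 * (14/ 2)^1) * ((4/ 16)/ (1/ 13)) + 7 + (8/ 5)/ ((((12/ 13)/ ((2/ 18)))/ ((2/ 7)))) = 37816973/ 5031180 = 7.52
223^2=49729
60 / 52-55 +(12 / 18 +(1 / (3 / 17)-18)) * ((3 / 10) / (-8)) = -11109 / 208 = -53.41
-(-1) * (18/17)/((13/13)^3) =18/17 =1.06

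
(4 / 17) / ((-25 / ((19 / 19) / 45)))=-4 / 19125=-0.00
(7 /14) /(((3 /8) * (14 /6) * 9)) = 4 /63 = 0.06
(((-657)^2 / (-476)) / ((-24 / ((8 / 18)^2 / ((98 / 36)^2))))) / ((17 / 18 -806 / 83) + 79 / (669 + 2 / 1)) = -288477933084 / 2477201158859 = -0.12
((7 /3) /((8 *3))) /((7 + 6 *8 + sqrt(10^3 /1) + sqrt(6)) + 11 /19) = 133 /(72 *(19 *sqrt(6) + 190 *sqrt(10) + 1056)) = 0.00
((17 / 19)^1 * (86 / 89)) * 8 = 11696 / 1691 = 6.92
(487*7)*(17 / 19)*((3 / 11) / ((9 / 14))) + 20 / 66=811532 / 627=1294.31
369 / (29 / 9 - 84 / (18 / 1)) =-255.46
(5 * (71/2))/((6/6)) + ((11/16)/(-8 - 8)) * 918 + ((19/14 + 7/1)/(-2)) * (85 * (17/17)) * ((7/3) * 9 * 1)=-937049/128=-7320.70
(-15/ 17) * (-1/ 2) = 15/ 34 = 0.44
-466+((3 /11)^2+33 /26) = -1461809 /3146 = -464.66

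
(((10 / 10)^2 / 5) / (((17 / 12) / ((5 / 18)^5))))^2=390625 / 7165729364544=0.00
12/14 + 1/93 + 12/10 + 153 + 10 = 537296/3255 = 165.07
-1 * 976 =-976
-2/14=-1/7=-0.14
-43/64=-0.67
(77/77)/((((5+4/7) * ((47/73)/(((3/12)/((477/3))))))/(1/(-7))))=-73/1165788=-0.00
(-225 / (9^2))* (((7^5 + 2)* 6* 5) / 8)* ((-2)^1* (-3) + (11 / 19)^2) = -1601757625 / 1444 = -1109250.43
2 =2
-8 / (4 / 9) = -18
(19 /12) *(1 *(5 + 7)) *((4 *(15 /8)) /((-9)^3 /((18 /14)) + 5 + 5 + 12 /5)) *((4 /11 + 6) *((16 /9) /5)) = -53200 /91509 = -0.58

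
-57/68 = -0.84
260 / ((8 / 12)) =390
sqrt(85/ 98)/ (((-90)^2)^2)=sqrt(170)/ 918540000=0.00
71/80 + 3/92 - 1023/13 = -77.77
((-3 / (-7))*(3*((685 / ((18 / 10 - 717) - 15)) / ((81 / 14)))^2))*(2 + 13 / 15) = 0.10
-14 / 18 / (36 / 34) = -119 / 162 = -0.73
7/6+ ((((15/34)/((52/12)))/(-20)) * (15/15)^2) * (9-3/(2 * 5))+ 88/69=2925053/1219920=2.40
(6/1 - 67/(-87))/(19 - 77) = -589/5046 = -0.12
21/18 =7/6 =1.17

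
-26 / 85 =-0.31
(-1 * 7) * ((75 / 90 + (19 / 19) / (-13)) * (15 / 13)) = -2065 / 338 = -6.11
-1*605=-605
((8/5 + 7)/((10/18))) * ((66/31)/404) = 12771/156550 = 0.08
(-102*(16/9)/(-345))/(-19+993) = 272/504045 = 0.00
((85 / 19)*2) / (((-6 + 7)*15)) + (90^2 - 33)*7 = 3218767 / 57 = 56469.60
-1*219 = -219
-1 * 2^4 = -16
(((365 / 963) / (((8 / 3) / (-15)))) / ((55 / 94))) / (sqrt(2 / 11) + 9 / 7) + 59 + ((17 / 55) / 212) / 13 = 840595* sqrt(22) / 3733444 + 1061963037 / 19026205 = 56.87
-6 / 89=-0.07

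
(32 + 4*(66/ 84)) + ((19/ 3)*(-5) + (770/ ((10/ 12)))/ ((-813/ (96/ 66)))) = 1.82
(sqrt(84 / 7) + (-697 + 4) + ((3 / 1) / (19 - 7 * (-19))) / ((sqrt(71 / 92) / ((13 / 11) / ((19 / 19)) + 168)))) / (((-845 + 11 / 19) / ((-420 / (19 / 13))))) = -45045 / 191 + 130 * sqrt(3) / 191 + 362895 * sqrt(1633) / 11336996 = -233.37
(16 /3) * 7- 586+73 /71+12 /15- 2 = -548.84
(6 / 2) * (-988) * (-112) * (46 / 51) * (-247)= -1257273472 / 17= -73957263.06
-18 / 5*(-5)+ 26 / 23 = 19.13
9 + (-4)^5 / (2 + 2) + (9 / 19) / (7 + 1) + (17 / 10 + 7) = -181063 / 760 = -238.24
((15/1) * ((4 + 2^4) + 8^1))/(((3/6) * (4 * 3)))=70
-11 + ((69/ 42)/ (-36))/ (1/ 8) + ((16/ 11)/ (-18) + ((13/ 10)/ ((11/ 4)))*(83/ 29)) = -338062/ 33495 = -10.09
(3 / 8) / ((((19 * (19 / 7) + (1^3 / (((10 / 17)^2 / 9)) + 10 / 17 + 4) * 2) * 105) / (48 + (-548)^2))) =490960 / 51613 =9.51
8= 8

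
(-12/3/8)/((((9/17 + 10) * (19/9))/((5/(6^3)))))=-85/163248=-0.00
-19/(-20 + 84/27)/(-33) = -3/88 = -0.03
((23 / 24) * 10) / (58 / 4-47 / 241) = 0.67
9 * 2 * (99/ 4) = 891/ 2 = 445.50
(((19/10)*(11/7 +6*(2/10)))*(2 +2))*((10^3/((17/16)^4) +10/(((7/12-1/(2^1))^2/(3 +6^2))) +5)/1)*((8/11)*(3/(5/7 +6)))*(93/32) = 489154882624821/431803570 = 1132818.06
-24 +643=619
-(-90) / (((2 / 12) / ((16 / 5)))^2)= 165888 / 5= 33177.60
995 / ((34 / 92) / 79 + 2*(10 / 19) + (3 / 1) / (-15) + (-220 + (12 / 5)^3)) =-8587596250 / 1772054287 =-4.85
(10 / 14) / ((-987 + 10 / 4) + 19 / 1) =-10 / 13517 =-0.00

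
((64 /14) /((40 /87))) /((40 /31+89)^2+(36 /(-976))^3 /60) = 0.00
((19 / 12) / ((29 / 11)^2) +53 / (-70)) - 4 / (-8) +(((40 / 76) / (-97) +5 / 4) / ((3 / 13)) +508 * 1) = 83547966574 / 162746115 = 513.36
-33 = -33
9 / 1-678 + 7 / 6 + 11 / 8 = -15995 / 24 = -666.46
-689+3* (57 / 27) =-2048 / 3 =-682.67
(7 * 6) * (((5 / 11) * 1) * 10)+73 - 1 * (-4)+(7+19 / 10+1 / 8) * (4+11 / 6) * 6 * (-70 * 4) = -969948 / 11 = -88177.09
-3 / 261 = -1 / 87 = -0.01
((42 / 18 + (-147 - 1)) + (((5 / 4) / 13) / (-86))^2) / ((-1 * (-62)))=-8739468533 / 3719773824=-2.35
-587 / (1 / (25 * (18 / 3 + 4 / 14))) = -645700 / 7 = -92242.86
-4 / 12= -1 / 3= -0.33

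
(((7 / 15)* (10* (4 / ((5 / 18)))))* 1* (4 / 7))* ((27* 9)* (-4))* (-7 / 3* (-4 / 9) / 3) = -64512 / 5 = -12902.40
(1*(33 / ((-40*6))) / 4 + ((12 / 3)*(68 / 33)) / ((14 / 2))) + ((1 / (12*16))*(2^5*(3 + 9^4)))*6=485295379 / 73920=6565.14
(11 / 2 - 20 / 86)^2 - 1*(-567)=4398741 / 7396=594.75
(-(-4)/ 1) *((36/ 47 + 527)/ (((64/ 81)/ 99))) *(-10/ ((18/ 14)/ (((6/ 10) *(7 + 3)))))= -2320631775/ 188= -12343786.04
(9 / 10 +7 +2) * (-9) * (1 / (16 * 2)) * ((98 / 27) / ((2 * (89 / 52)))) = -21021 / 7120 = -2.95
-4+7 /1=3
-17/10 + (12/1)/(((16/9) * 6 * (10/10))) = -23/40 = -0.58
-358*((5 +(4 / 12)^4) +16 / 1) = -609316 / 81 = -7522.42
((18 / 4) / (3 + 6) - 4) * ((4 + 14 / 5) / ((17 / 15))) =-21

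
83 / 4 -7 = 55 / 4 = 13.75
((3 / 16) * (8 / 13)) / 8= 3 / 208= 0.01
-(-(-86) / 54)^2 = -1849 / 729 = -2.54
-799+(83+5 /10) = -1431 /2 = -715.50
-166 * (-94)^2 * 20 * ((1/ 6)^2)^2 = -1833470/ 81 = -22635.43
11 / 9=1.22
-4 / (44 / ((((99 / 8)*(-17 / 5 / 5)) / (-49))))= -153 / 9800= -0.02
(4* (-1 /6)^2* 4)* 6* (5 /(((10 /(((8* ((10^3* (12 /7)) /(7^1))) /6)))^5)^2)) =4398046511104000000000000000000000 /239376798892836003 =18372902183694559.45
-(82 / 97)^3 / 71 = -551368 / 64799783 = -0.01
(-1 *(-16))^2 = 256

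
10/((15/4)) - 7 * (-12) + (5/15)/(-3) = 779/9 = 86.56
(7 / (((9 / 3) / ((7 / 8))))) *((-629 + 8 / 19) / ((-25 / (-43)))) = -8387967 / 3800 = -2207.36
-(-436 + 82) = 354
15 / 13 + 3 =54 / 13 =4.15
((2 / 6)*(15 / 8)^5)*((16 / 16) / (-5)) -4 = -181697 / 32768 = -5.54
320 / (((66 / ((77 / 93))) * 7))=160 / 279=0.57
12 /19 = 0.63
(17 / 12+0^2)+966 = 11609 / 12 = 967.42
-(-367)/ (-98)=-367/ 98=-3.74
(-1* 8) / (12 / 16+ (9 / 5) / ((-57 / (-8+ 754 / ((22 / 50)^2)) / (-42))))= -367840 / 237056613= -0.00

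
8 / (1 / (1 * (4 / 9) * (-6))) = -64 / 3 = -21.33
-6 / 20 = -3 / 10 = -0.30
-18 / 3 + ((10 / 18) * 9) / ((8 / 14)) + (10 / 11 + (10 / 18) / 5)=1493 / 396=3.77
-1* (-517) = 517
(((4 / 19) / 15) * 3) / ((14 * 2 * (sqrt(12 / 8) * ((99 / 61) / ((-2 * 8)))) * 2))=-488 * sqrt(6) / 197505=-0.01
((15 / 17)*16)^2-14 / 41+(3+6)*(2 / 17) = 2370100 / 11849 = 200.03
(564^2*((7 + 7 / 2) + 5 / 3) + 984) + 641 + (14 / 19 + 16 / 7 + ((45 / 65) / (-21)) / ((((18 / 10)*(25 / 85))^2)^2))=14640509764502 / 3781323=3871795.60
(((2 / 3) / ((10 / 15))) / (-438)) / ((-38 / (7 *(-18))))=-21 / 2774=-0.01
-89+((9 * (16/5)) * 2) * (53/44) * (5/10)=-2987/55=-54.31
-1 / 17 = -0.06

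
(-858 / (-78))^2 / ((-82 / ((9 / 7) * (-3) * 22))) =35937 / 287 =125.22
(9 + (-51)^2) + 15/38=99195/38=2610.39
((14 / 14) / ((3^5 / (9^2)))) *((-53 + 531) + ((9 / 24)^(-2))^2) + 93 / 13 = 579181 / 3159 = 183.34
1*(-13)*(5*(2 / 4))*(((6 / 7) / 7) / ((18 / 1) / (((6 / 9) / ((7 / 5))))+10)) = -975 / 11711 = -0.08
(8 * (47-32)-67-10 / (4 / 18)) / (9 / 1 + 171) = 2 / 45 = 0.04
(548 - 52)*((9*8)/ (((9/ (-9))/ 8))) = -285696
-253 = -253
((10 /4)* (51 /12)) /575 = 17 /920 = 0.02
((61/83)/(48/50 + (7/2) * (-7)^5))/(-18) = 1525/2197059219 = 0.00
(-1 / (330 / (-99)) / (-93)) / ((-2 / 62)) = 1 / 10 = 0.10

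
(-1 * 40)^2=1600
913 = 913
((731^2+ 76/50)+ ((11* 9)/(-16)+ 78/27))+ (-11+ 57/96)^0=1923696797/3600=534360.22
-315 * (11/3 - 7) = 1050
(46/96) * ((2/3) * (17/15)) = 391/1080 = 0.36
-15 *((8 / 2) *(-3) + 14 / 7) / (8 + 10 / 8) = 600 / 37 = 16.22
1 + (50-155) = -104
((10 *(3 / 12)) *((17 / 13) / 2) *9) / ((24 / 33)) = 8415 / 416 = 20.23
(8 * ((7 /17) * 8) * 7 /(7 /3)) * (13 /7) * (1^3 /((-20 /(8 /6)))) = -832 /85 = -9.79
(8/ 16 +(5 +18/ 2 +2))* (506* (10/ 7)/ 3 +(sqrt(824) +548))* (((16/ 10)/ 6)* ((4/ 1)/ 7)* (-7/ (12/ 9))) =-364496/ 35 - 132* sqrt(206)/ 5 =-10793.08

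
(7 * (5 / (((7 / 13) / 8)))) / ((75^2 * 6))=52 / 3375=0.02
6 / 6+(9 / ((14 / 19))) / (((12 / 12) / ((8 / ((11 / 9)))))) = 6233 / 77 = 80.95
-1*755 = -755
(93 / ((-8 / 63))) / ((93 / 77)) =-606.38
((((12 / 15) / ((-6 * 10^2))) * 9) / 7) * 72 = -108 / 875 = -0.12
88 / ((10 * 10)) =22 / 25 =0.88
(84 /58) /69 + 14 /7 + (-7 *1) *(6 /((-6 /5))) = 24693 /667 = 37.02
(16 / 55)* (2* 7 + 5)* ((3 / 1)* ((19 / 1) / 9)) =5776 / 165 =35.01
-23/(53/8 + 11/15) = -2760/883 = -3.13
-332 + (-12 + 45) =-299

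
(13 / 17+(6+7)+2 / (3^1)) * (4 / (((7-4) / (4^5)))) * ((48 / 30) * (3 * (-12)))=-96468992 / 85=-1134929.32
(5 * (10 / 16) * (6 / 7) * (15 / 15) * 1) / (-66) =-25 / 616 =-0.04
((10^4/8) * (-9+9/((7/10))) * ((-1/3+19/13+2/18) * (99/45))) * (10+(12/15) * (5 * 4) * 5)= 107662500/91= 1183104.40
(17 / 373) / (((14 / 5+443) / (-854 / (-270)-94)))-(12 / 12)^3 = -22656730 / 22448259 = -1.01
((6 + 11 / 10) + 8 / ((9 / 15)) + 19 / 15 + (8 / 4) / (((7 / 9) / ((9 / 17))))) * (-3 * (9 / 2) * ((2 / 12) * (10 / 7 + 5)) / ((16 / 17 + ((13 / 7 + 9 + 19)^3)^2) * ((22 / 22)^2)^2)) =-1779047361 / 3778290713910616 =-0.00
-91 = -91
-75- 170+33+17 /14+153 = -809 /14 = -57.79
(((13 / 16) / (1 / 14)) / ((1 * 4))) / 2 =91 / 64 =1.42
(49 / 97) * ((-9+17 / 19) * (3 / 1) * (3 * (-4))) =271656 / 1843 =147.40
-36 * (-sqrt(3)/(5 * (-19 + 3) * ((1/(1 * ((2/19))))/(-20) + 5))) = -0.17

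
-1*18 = -18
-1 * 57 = -57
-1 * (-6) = 6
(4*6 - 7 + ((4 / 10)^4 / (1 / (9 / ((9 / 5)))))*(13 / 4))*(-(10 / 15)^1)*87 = -126266 / 125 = -1010.13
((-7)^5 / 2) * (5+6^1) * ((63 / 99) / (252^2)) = -2401 / 2592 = -0.93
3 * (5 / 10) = 3 / 2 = 1.50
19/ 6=3.17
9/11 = 0.82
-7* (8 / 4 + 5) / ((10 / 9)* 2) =-441 / 20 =-22.05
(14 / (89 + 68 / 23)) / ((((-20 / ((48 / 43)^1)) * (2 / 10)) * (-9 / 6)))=2576 / 90945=0.03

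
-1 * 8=-8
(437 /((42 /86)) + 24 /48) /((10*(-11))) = -37603 /4620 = -8.14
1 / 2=0.50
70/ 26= 35/ 13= 2.69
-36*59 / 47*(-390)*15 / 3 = 4141800 / 47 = 88123.40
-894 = -894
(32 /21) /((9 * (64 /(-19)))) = -19 /378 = -0.05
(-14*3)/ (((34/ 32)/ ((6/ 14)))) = -288/ 17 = -16.94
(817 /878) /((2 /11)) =8987 /1756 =5.12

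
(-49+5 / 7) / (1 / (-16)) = 5408 / 7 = 772.57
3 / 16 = 0.19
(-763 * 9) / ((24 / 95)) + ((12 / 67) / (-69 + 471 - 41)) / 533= -2803358317209 / 103133368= -27181.87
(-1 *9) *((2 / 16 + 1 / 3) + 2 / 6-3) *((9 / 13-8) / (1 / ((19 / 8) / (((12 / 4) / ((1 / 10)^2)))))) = -19133 / 16640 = -1.15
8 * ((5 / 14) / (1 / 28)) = 80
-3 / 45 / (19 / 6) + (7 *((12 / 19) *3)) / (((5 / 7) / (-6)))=-10586 / 95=-111.43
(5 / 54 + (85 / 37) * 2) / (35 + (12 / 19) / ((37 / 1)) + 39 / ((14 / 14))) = 177935 / 2809836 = 0.06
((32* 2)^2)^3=68719476736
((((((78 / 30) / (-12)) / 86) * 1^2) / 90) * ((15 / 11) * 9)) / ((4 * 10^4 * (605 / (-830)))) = 1079 / 91572800000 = 0.00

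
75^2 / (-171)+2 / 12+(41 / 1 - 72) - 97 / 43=-323453 / 4902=-65.98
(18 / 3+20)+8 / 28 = 184 / 7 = 26.29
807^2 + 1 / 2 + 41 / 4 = 2605039 / 4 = 651259.75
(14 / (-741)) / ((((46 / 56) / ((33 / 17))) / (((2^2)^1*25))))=-431200 / 96577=-4.46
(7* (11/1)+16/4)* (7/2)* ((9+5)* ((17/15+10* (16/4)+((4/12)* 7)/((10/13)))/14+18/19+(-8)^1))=-1175769/76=-15470.64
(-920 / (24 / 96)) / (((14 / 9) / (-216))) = 3576960 / 7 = 510994.29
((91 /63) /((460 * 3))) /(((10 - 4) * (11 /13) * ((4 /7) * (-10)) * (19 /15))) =-0.00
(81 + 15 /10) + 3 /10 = 414 /5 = 82.80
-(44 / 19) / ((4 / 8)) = -88 / 19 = -4.63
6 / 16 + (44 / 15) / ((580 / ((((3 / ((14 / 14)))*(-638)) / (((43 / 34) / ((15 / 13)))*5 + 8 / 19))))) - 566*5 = -6476236193 / 2287400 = -2831.27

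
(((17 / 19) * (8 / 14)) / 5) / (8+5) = 68 / 8645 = 0.01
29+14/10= 152/5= 30.40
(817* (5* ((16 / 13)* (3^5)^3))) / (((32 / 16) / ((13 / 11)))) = 468922280760 / 11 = 42629298250.91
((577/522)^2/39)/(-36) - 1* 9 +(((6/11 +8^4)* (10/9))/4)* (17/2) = 40665926488237/4208242896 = 9663.40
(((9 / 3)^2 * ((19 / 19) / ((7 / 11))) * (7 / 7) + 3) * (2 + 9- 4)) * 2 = 240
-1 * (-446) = 446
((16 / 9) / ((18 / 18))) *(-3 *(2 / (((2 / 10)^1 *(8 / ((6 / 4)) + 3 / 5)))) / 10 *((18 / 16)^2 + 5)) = -2005 / 356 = -5.63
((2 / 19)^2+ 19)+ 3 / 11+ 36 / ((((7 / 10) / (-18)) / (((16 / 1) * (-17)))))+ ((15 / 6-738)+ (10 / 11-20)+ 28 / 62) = 432679336883 / 1723414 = 251059.43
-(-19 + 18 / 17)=305 / 17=17.94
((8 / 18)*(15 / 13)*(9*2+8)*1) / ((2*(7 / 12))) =80 / 7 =11.43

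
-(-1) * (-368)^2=135424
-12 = -12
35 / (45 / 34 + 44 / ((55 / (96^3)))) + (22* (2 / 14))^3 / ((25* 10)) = 640861791254 / 5158905262875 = 0.12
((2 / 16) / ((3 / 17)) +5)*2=137 / 12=11.42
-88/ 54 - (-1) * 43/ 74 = -2095/ 1998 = -1.05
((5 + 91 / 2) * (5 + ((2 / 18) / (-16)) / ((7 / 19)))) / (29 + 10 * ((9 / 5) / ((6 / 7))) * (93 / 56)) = 507121 / 128772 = 3.94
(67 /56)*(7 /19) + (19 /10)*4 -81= -72.96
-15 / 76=-0.20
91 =91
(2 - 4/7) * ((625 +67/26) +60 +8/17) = 1520585/1547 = 982.93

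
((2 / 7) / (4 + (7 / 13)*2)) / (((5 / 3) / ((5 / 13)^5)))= 625 / 2199197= 0.00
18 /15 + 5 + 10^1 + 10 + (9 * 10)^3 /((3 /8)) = 9720131 /5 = 1944026.20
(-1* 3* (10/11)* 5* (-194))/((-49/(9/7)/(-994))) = 37189800/539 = 68997.77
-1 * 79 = -79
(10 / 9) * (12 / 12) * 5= 50 / 9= 5.56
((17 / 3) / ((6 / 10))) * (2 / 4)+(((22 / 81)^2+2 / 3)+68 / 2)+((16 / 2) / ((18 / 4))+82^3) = 7235592053 / 13122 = 551409.24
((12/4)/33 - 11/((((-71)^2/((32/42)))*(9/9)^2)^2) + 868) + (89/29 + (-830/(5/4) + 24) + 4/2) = 833520873255034/3574889871399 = 233.16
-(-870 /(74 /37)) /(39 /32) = 4640 /13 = 356.92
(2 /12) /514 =1 /3084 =0.00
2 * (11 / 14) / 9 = 11 / 63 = 0.17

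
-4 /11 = -0.36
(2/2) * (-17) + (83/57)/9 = -8638/513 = -16.84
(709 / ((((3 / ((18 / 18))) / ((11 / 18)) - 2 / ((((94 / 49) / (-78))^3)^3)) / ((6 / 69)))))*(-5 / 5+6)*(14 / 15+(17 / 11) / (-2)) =42053565787782675559 / 515962282199182462743099311606580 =0.00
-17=-17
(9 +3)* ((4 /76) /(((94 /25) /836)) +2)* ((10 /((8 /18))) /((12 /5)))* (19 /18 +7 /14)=2397.87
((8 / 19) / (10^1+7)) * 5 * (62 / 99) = 2480 / 31977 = 0.08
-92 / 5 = -18.40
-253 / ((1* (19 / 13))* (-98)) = 3289 / 1862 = 1.77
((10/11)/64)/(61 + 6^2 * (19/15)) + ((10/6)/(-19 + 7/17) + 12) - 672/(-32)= 1463363821/44464992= 32.91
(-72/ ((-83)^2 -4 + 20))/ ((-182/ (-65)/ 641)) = -23076/ 9667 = -2.39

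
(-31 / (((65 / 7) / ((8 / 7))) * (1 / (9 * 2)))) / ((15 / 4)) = -5952 / 325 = -18.31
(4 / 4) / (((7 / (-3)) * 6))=-1 / 14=-0.07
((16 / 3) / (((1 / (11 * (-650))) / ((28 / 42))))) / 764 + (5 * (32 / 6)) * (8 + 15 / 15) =355360 / 1719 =206.72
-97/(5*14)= -97/70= -1.39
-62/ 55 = -1.13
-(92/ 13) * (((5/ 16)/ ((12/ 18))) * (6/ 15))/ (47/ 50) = -1725/ 1222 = -1.41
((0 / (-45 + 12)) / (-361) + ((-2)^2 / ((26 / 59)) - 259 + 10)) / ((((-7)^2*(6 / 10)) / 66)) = -343090 / 637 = -538.60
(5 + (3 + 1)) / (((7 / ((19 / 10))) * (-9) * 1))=-19 / 70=-0.27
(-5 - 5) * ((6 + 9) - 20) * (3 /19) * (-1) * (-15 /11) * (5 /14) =3.84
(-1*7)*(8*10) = -560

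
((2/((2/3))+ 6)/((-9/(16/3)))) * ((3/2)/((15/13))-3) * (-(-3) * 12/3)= 108.80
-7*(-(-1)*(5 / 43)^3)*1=-875 / 79507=-0.01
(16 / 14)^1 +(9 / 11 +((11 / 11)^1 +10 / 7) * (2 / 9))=1733 / 693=2.50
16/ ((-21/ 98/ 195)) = -14560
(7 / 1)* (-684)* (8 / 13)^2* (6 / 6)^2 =-306432 / 169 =-1813.21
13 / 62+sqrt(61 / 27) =13 / 62+sqrt(183) / 9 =1.71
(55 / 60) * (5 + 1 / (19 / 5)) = 275 / 57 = 4.82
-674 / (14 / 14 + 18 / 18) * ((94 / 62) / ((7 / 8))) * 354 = -44856048 / 217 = -206709.90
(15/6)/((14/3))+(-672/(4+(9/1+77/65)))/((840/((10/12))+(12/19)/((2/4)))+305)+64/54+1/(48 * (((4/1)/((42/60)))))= 2351144176631/1392446885760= 1.69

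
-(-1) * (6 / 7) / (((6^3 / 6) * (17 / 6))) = 1 / 119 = 0.01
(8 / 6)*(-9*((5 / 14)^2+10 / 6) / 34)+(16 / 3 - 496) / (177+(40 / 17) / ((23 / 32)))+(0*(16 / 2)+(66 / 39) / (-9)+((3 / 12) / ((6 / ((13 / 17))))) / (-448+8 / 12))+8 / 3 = -64643431157807 / 73753458931152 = -0.88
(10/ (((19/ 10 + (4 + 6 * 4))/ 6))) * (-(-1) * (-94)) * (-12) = 676800/ 299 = 2263.55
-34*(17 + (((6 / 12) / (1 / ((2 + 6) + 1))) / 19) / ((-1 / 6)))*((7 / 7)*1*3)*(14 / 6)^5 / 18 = -84572824 / 13851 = -6105.90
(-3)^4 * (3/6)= 40.50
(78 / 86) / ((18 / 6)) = 13 / 43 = 0.30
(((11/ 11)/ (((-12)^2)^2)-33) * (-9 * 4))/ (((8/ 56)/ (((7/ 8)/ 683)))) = 33530063/ 3147264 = 10.65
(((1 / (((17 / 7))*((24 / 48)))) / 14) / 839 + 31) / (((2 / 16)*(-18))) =-1768616 / 128367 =-13.78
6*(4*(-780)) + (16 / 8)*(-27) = -18774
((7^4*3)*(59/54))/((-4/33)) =-1558249/24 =-64927.04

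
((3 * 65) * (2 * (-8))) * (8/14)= -12480/7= -1782.86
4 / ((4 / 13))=13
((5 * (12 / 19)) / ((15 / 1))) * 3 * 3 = 1.89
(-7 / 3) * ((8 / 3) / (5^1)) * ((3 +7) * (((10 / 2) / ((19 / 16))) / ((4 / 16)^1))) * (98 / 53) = -387.54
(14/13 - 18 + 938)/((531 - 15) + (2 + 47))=1.63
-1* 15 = -15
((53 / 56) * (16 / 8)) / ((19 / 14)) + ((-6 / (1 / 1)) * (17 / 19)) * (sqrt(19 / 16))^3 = 53 / 38 - 51 * sqrt(19) / 32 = -5.55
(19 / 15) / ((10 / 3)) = 19 / 50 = 0.38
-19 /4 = -4.75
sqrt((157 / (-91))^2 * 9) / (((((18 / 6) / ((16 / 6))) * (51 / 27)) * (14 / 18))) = 3.13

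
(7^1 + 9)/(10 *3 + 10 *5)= 1/5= 0.20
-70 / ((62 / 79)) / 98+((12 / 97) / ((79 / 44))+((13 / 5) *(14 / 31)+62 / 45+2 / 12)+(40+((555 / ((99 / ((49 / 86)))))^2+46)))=1313602015669439 / 13393168774524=98.08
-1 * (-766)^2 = -586756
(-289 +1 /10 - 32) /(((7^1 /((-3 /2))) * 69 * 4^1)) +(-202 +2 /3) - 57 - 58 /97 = -969561301 /3748080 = -258.68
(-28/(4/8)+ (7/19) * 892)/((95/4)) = 11.48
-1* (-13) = 13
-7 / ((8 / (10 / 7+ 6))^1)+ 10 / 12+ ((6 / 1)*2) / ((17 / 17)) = 19 / 3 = 6.33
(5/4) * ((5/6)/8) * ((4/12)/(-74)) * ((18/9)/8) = -25/170496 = -0.00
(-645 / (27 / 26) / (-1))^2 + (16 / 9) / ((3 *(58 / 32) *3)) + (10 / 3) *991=304651562 / 783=389082.45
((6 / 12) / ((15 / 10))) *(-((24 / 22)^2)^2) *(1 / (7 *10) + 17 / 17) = -245376 / 512435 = -0.48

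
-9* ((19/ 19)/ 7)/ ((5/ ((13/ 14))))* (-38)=2223/ 245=9.07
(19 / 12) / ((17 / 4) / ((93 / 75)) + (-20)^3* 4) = -589 / 11902725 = -0.00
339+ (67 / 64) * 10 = 11183 / 32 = 349.47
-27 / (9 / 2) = -6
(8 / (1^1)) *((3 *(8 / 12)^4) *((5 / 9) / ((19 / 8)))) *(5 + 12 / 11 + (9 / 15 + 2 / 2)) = 48128 / 5643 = 8.53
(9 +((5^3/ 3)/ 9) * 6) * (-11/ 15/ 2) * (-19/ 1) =69179/ 270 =256.22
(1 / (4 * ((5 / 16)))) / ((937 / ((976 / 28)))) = 976 / 32795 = 0.03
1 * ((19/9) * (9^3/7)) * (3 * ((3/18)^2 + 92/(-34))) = -840807/476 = -1766.40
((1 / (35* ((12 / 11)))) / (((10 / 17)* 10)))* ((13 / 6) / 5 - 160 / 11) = -79169 / 1260000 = -0.06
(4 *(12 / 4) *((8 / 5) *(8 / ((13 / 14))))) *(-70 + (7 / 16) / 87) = -21824992 / 1885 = -11578.25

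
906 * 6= 5436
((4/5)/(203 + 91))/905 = 2/665175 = 0.00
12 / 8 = 3 / 2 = 1.50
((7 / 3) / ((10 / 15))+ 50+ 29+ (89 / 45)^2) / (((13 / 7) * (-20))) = -2449769 / 1053000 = -2.33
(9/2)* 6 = 27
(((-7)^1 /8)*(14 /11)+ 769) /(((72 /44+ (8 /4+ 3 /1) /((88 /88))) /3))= 101361 /292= 347.13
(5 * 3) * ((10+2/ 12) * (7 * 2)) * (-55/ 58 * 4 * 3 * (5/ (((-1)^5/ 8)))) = 28182000/ 29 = 971793.10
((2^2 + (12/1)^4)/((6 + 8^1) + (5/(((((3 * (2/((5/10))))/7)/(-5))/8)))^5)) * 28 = -0.00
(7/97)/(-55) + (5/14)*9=239977/74690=3.21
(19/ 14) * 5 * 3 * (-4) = -570/ 7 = -81.43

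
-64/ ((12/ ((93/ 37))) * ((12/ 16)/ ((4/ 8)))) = -992/ 111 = -8.94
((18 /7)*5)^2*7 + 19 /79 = 640033 /553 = 1157.38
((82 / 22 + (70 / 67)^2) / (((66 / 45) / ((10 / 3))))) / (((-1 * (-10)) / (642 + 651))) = 1538340285 / 1086338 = 1416.08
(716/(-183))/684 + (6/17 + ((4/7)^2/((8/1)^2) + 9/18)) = 88870259/104268276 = 0.85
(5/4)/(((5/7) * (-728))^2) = 1/216320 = 0.00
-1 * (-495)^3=121287375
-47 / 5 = -9.40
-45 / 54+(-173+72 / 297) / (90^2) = -228451 / 267300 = -0.85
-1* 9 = -9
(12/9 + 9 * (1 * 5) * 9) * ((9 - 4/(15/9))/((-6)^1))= -13409/30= -446.97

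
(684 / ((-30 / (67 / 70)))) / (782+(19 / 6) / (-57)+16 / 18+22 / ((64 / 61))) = -366624 / 13503875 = -0.03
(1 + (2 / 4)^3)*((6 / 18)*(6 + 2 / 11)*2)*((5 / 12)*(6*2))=255 / 11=23.18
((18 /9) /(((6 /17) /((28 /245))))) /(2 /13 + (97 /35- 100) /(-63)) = 18564 /48649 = 0.38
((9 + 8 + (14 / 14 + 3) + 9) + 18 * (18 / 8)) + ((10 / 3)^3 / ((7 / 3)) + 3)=11261 / 126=89.37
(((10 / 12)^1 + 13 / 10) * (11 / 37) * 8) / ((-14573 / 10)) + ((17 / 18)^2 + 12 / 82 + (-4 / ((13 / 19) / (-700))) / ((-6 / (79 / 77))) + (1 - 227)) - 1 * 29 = -75144746726953 / 78790206924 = -953.73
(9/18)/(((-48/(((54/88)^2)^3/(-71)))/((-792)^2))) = 10460353203/2128918528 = 4.91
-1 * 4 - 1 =-5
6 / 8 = 0.75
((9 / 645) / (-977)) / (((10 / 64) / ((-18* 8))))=13824 / 1050275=0.01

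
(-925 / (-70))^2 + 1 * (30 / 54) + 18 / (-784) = 617929 / 3528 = 175.15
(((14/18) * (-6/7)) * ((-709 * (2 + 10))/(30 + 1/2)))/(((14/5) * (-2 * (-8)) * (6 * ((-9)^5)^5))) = -3545/3678509288933052664858755876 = -0.00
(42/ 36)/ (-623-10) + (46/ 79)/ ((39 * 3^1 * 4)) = -1168/ 1950273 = -0.00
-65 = -65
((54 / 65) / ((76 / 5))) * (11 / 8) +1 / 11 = 7219 / 43472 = 0.17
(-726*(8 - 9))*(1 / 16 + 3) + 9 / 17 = 302451 / 136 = 2223.90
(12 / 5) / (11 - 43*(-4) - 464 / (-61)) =732 / 58135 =0.01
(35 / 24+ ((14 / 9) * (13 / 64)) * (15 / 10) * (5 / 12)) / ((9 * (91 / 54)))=545 / 4992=0.11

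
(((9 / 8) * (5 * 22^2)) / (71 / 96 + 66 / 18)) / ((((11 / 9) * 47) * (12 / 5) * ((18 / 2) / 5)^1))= 5500 / 2209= 2.49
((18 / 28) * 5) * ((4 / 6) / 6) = 5 / 14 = 0.36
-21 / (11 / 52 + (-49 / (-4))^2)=-1456 / 10419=-0.14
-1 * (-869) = 869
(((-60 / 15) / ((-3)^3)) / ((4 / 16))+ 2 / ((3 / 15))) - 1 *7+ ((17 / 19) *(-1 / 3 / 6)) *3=3533 / 1026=3.44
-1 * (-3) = 3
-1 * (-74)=74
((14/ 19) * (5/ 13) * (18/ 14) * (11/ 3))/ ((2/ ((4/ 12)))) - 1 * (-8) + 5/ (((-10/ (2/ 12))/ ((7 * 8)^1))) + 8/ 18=4.00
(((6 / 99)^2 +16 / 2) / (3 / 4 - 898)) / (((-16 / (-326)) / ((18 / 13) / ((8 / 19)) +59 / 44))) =-470254348 / 558904203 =-0.84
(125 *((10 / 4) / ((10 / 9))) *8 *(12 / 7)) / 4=6750 / 7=964.29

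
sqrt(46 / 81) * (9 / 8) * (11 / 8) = 11 * sqrt(46) / 64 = 1.17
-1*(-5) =5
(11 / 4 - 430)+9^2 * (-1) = -2033 / 4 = -508.25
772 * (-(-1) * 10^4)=7720000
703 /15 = 46.87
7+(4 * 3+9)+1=29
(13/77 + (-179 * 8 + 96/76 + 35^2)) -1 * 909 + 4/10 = -8150139/7315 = -1114.17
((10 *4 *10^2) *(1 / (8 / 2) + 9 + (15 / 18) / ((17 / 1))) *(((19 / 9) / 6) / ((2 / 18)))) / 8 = 4505375 / 306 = 14723.45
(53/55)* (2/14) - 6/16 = -731/3080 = -0.24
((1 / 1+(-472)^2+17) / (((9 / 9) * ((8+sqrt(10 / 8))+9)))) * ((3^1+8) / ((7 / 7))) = 166655896 / 1151 - 4901644 * sqrt(5) / 1151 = 135269.75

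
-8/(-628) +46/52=3663/4082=0.90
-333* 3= -999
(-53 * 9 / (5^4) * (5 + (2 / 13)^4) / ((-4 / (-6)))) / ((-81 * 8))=2523171 / 285610000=0.01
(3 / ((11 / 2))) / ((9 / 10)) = 20 / 33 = 0.61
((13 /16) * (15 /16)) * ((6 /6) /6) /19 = 65 /9728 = 0.01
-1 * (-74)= 74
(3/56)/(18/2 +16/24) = 9/1624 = 0.01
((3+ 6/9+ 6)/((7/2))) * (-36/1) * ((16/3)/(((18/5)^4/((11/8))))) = -4.34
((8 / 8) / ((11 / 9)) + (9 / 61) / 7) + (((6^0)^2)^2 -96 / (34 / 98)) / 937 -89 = -6618070378 / 74818513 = -88.45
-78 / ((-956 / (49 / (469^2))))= 39 / 2145742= 0.00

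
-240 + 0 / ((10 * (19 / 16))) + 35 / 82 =-239.57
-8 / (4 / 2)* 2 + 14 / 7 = -6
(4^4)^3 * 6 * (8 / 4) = 201326592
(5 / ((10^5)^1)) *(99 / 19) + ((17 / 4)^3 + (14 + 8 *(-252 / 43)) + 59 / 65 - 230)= -78684677193 / 424840000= -185.21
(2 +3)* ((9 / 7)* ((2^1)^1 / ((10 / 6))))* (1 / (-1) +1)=0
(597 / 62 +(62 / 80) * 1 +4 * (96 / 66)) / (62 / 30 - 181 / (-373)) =247602249 / 38950384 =6.36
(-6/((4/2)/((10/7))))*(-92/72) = 5.48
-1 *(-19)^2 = -361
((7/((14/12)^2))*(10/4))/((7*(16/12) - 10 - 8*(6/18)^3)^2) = 13.87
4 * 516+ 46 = 2110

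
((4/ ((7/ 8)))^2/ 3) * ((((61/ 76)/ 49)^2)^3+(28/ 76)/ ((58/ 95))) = 15558754488188214194183/ 3701281829298172656404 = 4.20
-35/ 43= -0.81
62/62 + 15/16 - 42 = -641/16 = -40.06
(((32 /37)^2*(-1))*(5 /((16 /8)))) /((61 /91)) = -2.79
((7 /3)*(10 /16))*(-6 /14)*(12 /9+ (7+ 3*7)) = -55 /3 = -18.33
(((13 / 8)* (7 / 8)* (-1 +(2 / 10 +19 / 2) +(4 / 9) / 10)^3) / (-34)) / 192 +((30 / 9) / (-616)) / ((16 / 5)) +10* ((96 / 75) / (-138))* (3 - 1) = -179530509304483 / 539394121728000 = -0.33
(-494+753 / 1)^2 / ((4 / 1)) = 67081 / 4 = 16770.25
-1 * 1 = -1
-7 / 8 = -0.88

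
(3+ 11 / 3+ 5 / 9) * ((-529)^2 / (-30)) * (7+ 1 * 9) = -29103464 / 27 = -1077906.07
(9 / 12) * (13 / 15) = 13 / 20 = 0.65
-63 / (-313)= 63 / 313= 0.20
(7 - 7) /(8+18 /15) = 0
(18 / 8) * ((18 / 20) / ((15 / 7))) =189 / 200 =0.94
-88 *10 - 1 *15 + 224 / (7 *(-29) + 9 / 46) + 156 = -6904435 / 9329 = -740.10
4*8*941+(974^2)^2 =899986183088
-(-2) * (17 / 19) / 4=17 / 38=0.45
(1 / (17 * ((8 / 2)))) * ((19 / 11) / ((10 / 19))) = 361 / 7480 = 0.05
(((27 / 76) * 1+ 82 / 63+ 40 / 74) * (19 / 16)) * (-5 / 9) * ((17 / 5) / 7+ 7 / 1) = -50995811 / 4699296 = -10.85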